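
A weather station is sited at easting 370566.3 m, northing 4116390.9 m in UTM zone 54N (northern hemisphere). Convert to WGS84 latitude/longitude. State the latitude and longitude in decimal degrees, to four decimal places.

lat 37.1850°, lon 139.5418°

Zone 54N: λ₀ = 141°, k₀ = 0.9996, false easting 500000 m.
Meridian distance M = (N − FN)/k₀ = 4118038.1 m.
Inverse transverse Mercator on WGS84 gives φ = 37.18499965°, λ = 139.54179991°.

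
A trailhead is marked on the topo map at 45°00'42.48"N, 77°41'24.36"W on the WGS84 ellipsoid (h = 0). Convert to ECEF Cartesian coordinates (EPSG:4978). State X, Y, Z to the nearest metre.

X 962949 m, Y -4412820 m, Z 4488276 m

WGS84: a = 6378137 m, e² = 0.006694380; N(φ) = a/√(1−e²sin²φ) = 6388842.709 m.
X = (N+h)·cosφ·cosλ = 962949.068 m; Y = (N+h)·cosφ·sinλ = -4412819.778 m; Z = (N(1−e²)+h)·sinφ = 4488275.582 m.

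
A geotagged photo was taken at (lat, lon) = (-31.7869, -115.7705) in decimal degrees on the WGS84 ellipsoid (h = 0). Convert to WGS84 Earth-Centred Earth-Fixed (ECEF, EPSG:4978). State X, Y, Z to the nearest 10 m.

WGS84: a = 6378137 m, e² = 0.006694380; N(φ) = a/√(1−e²sin²φ) = 6384069.090 m.
X = (N+h)·cosφ·cosλ = -2359284.362 m; Y = (N+h)·cosφ·sinλ = -4886833.631 m; Z = (N(1−e²)+h)·sinφ = -3340369.172 m.

X -2359280 m, Y -4886830 m, Z -3340370 m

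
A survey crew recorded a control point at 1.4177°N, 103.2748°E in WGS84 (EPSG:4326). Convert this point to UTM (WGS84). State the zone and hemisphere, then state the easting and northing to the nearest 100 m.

Zone 48N: E 308100 m, N 156800 m

Longitude 103.2748° lies in the 6° band [102°, 108°), giving zone 48; latitude is north of the equator, so 48N.
Zone 48 central meridian λ₀ = 6×48 − 183 = 105°; Δλ = -1.7252°.
Transverse Mercator on WGS84 with k₀ = 0.9996 gives E = 308057.639 m, N = 156770.279 m.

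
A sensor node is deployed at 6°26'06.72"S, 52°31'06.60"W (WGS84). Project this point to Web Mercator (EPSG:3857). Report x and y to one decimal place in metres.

x -5846332.7 m, y -717874.1 m

Web Mercator is spherical with R = a = 6378137 m.
x = R·λ = 6378137 × -0.916620743 = -5846332.677 m.
y = R·ln tan(π/4 + φ/2) = 6378137 × -0.112552314 = -717874.079 m.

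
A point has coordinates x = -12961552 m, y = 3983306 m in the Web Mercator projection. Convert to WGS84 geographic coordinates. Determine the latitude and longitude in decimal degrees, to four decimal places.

lat 33.6605°, lon -116.4356°

R = 6378137 m. λ = x/R = -116.43560268°.
φ = 2·arctan(exp(y/R)) − 90° = 2·arctan(1.86736) − 90° = 33.66049954°.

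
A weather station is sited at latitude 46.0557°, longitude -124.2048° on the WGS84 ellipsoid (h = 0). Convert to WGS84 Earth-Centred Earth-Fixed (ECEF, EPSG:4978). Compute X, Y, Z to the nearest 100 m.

X -2492500 m, Y -3667000 m, Z 4569500 m

WGS84: a = 6378137 m, e² = 0.006694380; N(φ) = a/√(1−e²sin²φ) = 6389233.582 m.
X = (N+h)·cosφ·cosλ = -2492508.728 m; Y = (N+h)·cosφ·sinλ = -3666954.372 m; Z = (N(1−e²)+h)·sinφ = 4569546.116 m.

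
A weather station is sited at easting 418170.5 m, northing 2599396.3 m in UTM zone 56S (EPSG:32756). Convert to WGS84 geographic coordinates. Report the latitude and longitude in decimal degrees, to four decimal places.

Zone 56S: λ₀ = 153°, k₀ = 0.9996, false easting 500000 m, false northing 10000000 m.
Meridian distance M = (N − FN)/k₀ = -7403565.1 m.
Inverse transverse Mercator on WGS84 gives φ = -66.71300023°, λ = 151.14490106°.

lat -66.7130°, lon 151.1449°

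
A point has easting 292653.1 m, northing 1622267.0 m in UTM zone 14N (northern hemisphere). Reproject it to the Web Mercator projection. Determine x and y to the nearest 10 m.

Unproject from UTM 14N (λ₀ = -99°) → φ = 14.66600037°, λ = -100.92539968°.
Web Mercator (R = 6378137 m): x = -11234964.101 m, y = 1650737.693 m.

x -11234960 m, y 1650740 m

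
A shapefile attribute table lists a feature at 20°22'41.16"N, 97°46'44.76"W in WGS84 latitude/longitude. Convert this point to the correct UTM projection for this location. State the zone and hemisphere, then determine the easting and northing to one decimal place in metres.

Longitude -97.7791° lies in the 6° band [-102°, -96°), giving zone 14; latitude is north of the equator, so 14N.
Zone 14 central meridian λ₀ = 6×14 − 183 = -99°; Δλ = +1.2209°.
Transverse Mercator on WGS84 with k₀ = 0.9996 gives E = 627412.173 m, N = 2253795.501 m.

Zone 14N: E 627412.2 m, N 2253795.5 m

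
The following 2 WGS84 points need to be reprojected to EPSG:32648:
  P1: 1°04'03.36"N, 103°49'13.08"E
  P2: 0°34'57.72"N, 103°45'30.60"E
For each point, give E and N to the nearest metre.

P1: E 368742 m, N 118027 m; P2: E 361848 m, N 64421 m

UTM zone 48N: λ₀ = 105°, k₀ = 0.9996.
P1 (1.0676°, 103.8203°) → (368742.231, 118027.194) m.
P2 (0.5827°, 103.7585°) → (361848.348, 64421.104) m.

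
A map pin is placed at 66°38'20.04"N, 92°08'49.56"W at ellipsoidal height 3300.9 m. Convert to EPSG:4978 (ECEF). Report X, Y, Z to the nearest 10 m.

WGS84: a = 6378137 m, e² = 0.006694380; N(φ) = a/√(1−e²sin²φ) = 6396205.610 m.
X = (N+h)·cosφ·cosλ = -95070.269 m; Y = (N+h)·cosφ·sinλ = -2535780.894 m; Z = (N(1−e²)+h)·sinφ = 5835592.358 m.

X -95070 m, Y -2535780 m, Z 5835590 m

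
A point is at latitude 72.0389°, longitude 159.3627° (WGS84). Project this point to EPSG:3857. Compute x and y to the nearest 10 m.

Web Mercator is spherical with R = a = 6378137 m.
x = R·λ = 6378137 × 2.781403820 = 17740174.615 m.
y = R·ln tan(π/4 + φ/2) = 6378137 × 1.844929407 = 11767212.514 m.

x 17740170 m, y 11767210 m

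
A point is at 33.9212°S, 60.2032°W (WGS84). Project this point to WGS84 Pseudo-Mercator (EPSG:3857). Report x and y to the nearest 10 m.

x -6701790 m, y -4018230 m

Web Mercator is spherical with R = a = 6378137 m.
x = R·λ = 6378137 × -1.050744060 = -6701789.568 m.
y = R·ln tan(π/4 + φ/2) = 6378137 × -0.629999953 = -4018226.013 m.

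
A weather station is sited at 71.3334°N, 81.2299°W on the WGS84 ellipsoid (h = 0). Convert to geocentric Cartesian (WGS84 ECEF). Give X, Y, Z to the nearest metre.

X 312190 m, Y -2023612 m, Z 6020290 m

WGS84: a = 6378137 m, e² = 0.006694380; N(φ) = a/√(1−e²sin²φ) = 6397385.672 m.
X = (N+h)·cosφ·cosλ = 312190.496 m; Y = (N+h)·cosφ·sinλ = -2023612.370 m; Z = (N(1−e²)+h)·sinφ = 6020290.362 m.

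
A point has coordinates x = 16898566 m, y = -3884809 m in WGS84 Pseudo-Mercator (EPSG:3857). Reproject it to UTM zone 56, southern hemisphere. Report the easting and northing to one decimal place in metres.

Web Mercator inverse (R = 6378137 m) → φ = -32.92089652°, λ = 151.80240118°.
UTM 56S forward: E = 388022.219 m, N = 6356846.338 m.

E 388022.2 m, N 6356846.3 m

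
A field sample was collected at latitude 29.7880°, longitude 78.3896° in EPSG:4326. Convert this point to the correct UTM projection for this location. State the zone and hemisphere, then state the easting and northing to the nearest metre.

Zone 44N: E 247655 m, N 3298151 m

Longitude 78.3896° lies in the 6° band [78°, 84°), giving zone 44; latitude is north of the equator, so 44N.
Zone 44 central meridian λ₀ = 6×44 − 183 = 81°; Δλ = -2.6104°.
Transverse Mercator on WGS84 with k₀ = 0.9996 gives E = 247655.023 m, N = 3298151.439 m.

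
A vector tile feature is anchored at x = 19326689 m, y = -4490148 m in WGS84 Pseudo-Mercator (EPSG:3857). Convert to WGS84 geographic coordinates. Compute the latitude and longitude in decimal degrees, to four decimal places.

lat -37.3653°, lon 173.6146°

R = 6378137 m. λ = x/R = 173.61460120°.
φ = 2·arctan(exp(y/R)) − 90° = 2·arctan(0.49461) − 90° = -37.36530034°.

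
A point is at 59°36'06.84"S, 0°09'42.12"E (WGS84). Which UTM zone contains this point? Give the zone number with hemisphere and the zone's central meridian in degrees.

Zone 31S, central meridian 3°

UTM zone = ⌊(λ + 180)/6⌋ + 1; 0.1617° ∈ [0°, 6°) → zone 31.
Hemisphere: S (φ < 0).
Central meridian λ₀ = 6×31 − 183 = 3°.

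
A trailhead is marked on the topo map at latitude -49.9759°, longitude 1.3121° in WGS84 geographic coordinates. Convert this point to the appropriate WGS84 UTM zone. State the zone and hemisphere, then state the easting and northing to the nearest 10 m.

Longitude 1.3121° lies in the 6° band [0°, 6°), giving zone 31; latitude is south of the equator, so 31S.
Zone 31 central meridian λ₀ = 6×31 − 183 = 3°; Δλ = -1.6879°.
Transverse Mercator on WGS84 with k₀ = 0.9996 gives E = 378975.692 m, N = 4462683.550 m.

Zone 31S: E 378980 m, N 4462680 m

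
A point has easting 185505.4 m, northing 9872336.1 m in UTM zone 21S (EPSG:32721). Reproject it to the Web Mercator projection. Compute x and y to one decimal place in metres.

Unproject from UTM 21S (λ₀ = -57°) → φ = -1.15360034°, λ = -59.82569974°.
Web Mercator (R = 6378137 m): x = -6659766.431 m, y = -128426.880 m.

x -6659766.4 m, y -128426.9 m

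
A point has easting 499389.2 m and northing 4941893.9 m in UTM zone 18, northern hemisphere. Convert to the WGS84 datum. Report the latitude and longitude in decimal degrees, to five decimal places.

Zone 18N: λ₀ = -75°, k₀ = 0.9996, false easting 500000 m.
Meridian distance M = (N − FN)/k₀ = 4943871.4 m.
Inverse transverse Mercator on WGS84 gives φ = 44.63040011°, λ = -75.00770042°.

lat 44.63040°, lon -75.00770°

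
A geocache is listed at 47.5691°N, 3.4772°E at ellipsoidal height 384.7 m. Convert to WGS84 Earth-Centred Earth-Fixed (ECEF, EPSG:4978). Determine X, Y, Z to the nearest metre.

WGS84: a = 6378137 m, e² = 0.006694380; N(φ) = a/√(1−e²sin²φ) = 6389799.310 m.
X = (N+h)·cosφ·cosλ = 4303523.280 m; Y = (N+h)·cosφ·sinλ = 261495.872 m; Z = (N(1−e²)+h)·sinφ = 4684968.579 m.

X 4303523 m, Y 261496 m, Z 4684969 m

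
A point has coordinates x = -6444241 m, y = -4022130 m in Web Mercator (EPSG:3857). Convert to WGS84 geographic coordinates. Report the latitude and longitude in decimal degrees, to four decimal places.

lat -33.9503°, lon -57.8896°

R = 6378137 m. λ = x/R = -57.88960185°.
φ = 2·arctan(exp(y/R)) − 90° = 2·arctan(0.53227) − 90° = -33.95029641°.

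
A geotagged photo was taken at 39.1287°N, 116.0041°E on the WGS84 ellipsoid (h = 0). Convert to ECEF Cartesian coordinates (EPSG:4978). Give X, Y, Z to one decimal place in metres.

WGS84: a = 6378137 m, e² = 0.006694380; N(φ) = a/√(1−e²sin²φ) = 6386656.048 m.
X = (N+h)·cosφ·cosλ = -2172150.999 m; Y = (N+h)·cosφ·sinλ = 4452760.807 m; Z = (N(1−e²)+h)·sinφ = 4003410.660 m.

X -2172151.0 m, Y 4452760.8 m, Z 4003410.7 m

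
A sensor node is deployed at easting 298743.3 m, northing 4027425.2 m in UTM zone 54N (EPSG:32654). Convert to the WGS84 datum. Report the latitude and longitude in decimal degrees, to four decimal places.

lat 36.3709°, lon 138.7566°

Zone 54N: λ₀ = 141°, k₀ = 0.9996, false easting 500000 m.
Meridian distance M = (N − FN)/k₀ = 4029036.8 m.
Inverse transverse Mercator on WGS84 gives φ = 36.37090039°, λ = 138.75659979°.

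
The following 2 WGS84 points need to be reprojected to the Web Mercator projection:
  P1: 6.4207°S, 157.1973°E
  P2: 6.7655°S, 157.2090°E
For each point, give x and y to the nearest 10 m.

Web Mercator: x = R·λ, y = R·ln tan(π/4+φ/2), R = 6378137 m.
P1 (-6.4207°, 157.1973°) → (17499123.390, -716249.735) m.
P2 (-6.7655°, 157.2090°) → (17500425.828, -754888.287) m.

P1: x 17499120 m, y -716250 m; P2: x 17500430 m, y -754890 m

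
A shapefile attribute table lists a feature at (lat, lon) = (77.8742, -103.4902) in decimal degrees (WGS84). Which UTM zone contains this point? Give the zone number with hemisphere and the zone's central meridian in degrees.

UTM zone = ⌊(λ + 180)/6⌋ + 1; -103.4902° ∈ [-108°, -102°) → zone 13.
Hemisphere: N (φ ≥ 0).
Central meridian λ₀ = 6×13 − 183 = -105°.

Zone 13N, central meridian -105°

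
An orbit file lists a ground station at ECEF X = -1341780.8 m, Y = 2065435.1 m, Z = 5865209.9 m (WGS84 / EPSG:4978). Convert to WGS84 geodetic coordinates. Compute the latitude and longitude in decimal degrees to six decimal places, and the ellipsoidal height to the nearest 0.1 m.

λ = atan2(Y, X) = 123.00920001°; p = √(X²+Y²) = 2463005.9 m.
Bowring's method on WGS84 (a = 6378137 m, b = 6356752.314 m) gives φ = 67.35779970°, h = 1430.079 m.

lat 67.357800°, lon 123.009200°, h 1430.1 m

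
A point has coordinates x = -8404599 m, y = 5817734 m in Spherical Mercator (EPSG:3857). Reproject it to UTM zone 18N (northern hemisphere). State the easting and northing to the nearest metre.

Web Mercator inverse (R = 6378137 m) → φ = 46.23279757°, λ = -75.49979739°.
UTM 18N forward: E = 461462.176 m, N = 5120034.813 m.

E 461462 m, N 5120035 m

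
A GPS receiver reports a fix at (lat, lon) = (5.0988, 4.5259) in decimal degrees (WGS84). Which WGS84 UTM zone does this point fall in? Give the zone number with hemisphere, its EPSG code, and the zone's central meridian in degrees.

Zone 31N (EPSG:32631), central meridian 3°

UTM zone = ⌊(λ + 180)/6⌋ + 1; 4.5259° ∈ [0°, 6°) → zone 31.
Hemisphere: N (φ ≥ 0).
Central meridian λ₀ = 6×31 − 183 = 3°.
EPSG code: 32631.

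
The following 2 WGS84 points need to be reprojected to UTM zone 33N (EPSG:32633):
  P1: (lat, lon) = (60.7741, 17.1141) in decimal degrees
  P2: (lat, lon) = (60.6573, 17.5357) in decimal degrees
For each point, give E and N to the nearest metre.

P1: E 615140 m, N 6739480 m; P2: E 638597 m, N 6727291 m

UTM zone 33N: λ₀ = 15°, k₀ = 0.9996.
P1 (60.7741°, 17.1141°) → (615140.309, 6739480.132) m.
P2 (60.6573°, 17.5357°) → (638596.965, 6727290.921) m.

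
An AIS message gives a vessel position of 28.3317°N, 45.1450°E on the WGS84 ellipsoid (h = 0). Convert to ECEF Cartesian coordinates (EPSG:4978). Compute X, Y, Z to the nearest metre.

WGS84: a = 6378137 m, e² = 0.006694380; N(φ) = a/√(1−e²sin²φ) = 6382950.665 m.
X = (N+h)·cosφ·cosλ = 3962719.652 m; Y = (N+h)·cosφ·sinλ = 3982827.709 m; Z = (N(1−e²)+h)·sinφ = 3008912.031 m.

X 3962720 m, Y 3982828 m, Z 3008912 m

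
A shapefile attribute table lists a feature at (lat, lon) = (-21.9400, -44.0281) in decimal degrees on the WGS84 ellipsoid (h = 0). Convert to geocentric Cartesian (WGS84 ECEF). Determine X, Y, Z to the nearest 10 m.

WGS84: a = 6378137 m, e² = 0.006694380; N(φ) = a/√(1−e²sin²φ) = 6381119.462 m.
X = (N+h)·cosφ·cosλ = 4255734.338 m; Y = (N+h)·cosφ·sinλ = -4113750.364 m; Z = (N(1−e²)+h)·sinφ = -2368251.577 m.

X 4255730 m, Y -4113750 m, Z -2368250 m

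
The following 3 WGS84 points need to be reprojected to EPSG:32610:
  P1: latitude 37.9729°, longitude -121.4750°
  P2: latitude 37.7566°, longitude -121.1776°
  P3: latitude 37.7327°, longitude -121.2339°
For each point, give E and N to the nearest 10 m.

P1: E 633940 m, N 4203910 m; P2: E 660540 m, N 4180370 m; P3: E 655630 m, N 4177630 m

UTM zone 10N: λ₀ = -123°, k₀ = 0.9996.
P1 (37.9729°, -121.4750°) → (633944.062, 4203905.152) m.
P2 (37.7566°, -121.1776°) → (660536.073, 4180373.413) m.
P3 (37.7327°, -121.2339°) → (655626.232, 4177626.318) m.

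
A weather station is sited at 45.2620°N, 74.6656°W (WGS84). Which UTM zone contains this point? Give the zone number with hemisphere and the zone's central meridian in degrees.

Zone 18N, central meridian -75°

UTM zone = ⌊(λ + 180)/6⌋ + 1; -74.6656° ∈ [-78°, -72°) → zone 18.
Hemisphere: N (φ ≥ 0).
Central meridian λ₀ = 6×18 − 183 = -75°.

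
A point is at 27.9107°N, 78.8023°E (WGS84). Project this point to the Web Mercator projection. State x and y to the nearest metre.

x 8772232 m, y 3237720 m

Web Mercator is spherical with R = a = 6378137 m.
x = R·λ = 6378137 × 1.375359593 = 8772231.909 m.
y = R·ln tan(π/4 + φ/2) = 6378137 × 0.507627817 = 3237719.761 m.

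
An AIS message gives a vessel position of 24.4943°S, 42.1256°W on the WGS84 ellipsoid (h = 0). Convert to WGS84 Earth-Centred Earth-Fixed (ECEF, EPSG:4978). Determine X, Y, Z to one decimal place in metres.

WGS84: a = 6378137 m, e² = 0.006694380; N(φ) = a/√(1−e²sin²φ) = 6381809.937 m.
X = (N+h)·cosφ·cosλ = 4307257.291 m; Y = (N+h)·cosφ·sinλ = -3895402.764 m; Z = (N(1−e²)+h)·sinφ = -2628202.956 m.

X 4307257.3 m, Y -3895402.8 m, Z -2628203.0 m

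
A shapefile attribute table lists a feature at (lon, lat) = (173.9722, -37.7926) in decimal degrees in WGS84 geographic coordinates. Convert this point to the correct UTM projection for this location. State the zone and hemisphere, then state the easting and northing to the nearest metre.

Longitude 173.9722° lies in the 6° band [168°, 174°), giving zone 59; latitude is south of the equator, so 59S.
Zone 59 central meridian λ₀ = 6×59 − 183 = 171°; Δλ = +2.9722°.
Transverse Mercator on WGS84 with k₀ = 0.9996 gives E = 761713.915 m, N = 5813034.098 m.

Zone 59S: E 761714 m, N 5813034 m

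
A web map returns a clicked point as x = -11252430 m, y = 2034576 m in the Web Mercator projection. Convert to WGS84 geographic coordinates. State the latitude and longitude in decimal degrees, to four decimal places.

lat 17.9746°, lon -101.0823°

R = 6378137 m. λ = x/R = -101.08229852°.
φ = 2·arctan(exp(y/R)) − 90° = 2·arctan(1.37574) − 90° = 17.97460228°.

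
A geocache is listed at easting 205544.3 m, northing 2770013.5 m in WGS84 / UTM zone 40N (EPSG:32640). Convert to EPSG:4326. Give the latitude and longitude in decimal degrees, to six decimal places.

lat 25.017100°, lon 54.082400°

Zone 40N: λ₀ = 57°, k₀ = 0.9996, false easting 500000 m.
Meridian distance M = (N − FN)/k₀ = 2771121.9 m.
Inverse transverse Mercator on WGS84 gives φ = 25.01710019°, λ = 54.08240016°.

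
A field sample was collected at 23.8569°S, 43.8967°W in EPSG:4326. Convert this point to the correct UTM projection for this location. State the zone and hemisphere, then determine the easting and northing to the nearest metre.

Longitude -43.8967° lies in the 6° band [-48°, -42°), giving zone 23; latitude is south of the equator, so 23S.
Zone 23 central meridian λ₀ = 6×23 − 183 = -45°; Δλ = +1.1033°.
Transverse Mercator on WGS84 with k₀ = 0.9996 gives E = 612346.270 m, N = 7361178.948 m.

Zone 23S: E 612346 m, N 7361179 m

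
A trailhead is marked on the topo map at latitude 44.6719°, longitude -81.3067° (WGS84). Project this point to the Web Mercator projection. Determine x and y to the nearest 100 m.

Web Mercator is spherical with R = a = 6378137 m.
x = R·λ = 6378137 × -1.419069619 = -9051020.442 m.
y = R·ln tan(π/4 + φ/2) = 6378137 × 0.873298254 = 5570015.906 m.

x -9051000 m, y 5570000 m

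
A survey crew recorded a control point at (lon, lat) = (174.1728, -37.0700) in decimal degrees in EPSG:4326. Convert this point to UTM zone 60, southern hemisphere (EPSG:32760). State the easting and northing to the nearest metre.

E 248650 m, N 5893622 m

Zone 60 central meridian λ₀ = 6×60 − 183 = 177°; Δλ = -2.8272°.
Transverse Mercator on WGS84 with k₀ = 0.9996 gives E = 248649.525 m, N = 5893622.425 m.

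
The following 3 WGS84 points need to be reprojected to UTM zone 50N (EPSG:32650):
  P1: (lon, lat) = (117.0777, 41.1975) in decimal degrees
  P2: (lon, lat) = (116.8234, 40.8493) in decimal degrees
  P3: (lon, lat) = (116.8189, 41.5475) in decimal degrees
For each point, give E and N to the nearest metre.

P1: E 506515 m, N 4560685 m; P2: E 485114 m, N 4522043 m; P3: E 484896 m, N 4599553 m

UTM zone 50N: λ₀ = 117°, k₀ = 0.9996.
P1 (41.1975°, 117.0777°) → (506515.144, 4560684.722) m.
P2 (40.8493°, 116.8234°) → (485113.889, 4522043.157) m.
P3 (41.5475°, 116.8189°) → (484895.939, 4599553.486) m.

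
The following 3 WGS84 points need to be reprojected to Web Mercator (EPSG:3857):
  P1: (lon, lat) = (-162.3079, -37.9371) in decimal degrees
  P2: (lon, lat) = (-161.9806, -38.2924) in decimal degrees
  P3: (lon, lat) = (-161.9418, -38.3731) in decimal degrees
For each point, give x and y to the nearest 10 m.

Web Mercator: x = R·λ, y = R·ln tan(π/4+φ/2), R = 6378137 m.
P1 (-37.9371°, -162.3079°) → (-18068032.780, -4570543.959) m.
P2 (-38.2924°, -161.9806°) → (-18031597.910, -4620814.874) m.
P3 (-38.3731°, -161.9418°) → (-18027278.714, -4632267.236) m.

P1: x -18068030 m, y -4570540 m; P2: x -18031600 m, y -4620810 m; P3: x -18027280 m, y -4632270 m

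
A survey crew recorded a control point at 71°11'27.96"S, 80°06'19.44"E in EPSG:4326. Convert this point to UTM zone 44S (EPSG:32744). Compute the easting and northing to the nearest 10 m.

Zone 44 central meridian λ₀ = 6×44 − 183 = 81°; Δλ = -0.8946°.
Transverse Mercator on WGS84 with k₀ = 0.9996 gives E = 467809.253 m, N = 2101051.779 m.

E 467810 m, N 2101050 m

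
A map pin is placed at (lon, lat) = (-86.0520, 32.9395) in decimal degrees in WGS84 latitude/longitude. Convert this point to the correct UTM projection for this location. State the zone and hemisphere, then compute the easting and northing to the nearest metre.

Zone 16N: E 588620 m, N 3644979 m

Longitude -86.0520° lies in the 6° band [-90°, -84°), giving zone 16; latitude is north of the equator, so 16N.
Zone 16 central meridian λ₀ = 6×16 − 183 = -87°; Δλ = +0.9480°.
Transverse Mercator on WGS84 with k₀ = 0.9996 gives E = 588620.267 m, N = 3644978.612 m.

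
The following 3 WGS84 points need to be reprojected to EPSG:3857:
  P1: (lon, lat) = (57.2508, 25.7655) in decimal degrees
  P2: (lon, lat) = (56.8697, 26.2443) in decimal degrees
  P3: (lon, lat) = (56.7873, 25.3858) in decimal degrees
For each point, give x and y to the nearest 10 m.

P1: x 6373130 m, y 2970070 m; P2: x 6330710 m, y 3029370 m; P3: x 6321530 m, y 2923210 m

Web Mercator: x = R·λ, y = R·ln tan(π/4+φ/2), R = 6378137 m.
P1 (25.7655°, 57.2508°) → (6373129.904, 2970065.984) m.
P2 (26.2443°, 56.8697°) → (6330706.046, 3029370.142) m.
P3 (25.3858°, 56.7873°) → (6321533.320, 2923206.371) m.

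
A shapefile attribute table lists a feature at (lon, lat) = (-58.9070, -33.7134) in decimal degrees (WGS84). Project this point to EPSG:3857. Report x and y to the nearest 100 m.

x -6557500 m, y -3990400 m

Web Mercator is spherical with R = a = 6378137 m.
x = R·λ = 6378137 × -1.028121102 = -6557497.244 m.
y = R·ln tan(π/4 + φ/2) = 6378137 × -0.625634611 = -3990383.264 m.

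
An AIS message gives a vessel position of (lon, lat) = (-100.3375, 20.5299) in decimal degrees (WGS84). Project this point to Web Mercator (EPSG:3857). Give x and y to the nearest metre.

Web Mercator is spherical with R = a = 6378137 m.
x = R·λ = 6378137 × -1.751219738 = -11169519.407 m.
y = R·ln tan(π/4 + φ/2) = 6378137 × 0.366237296 = 2335911.647 m.

x -11169519 m, y 2335912 m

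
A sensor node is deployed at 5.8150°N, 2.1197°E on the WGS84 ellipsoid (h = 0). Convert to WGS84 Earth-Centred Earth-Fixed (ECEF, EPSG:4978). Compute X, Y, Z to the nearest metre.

X 6341193 m, Y 234704 m, Z 641908 m

WGS84: a = 6378137 m, e² = 0.006694380; N(φ) = a/√(1−e²sin²φ) = 6378356.159 m.
X = (N+h)·cosφ·cosλ = 6341192.506 m; Y = (N+h)·cosφ·sinλ = 234704.224 m; Z = (N(1−e²)+h)·sinφ = 641908.197 m.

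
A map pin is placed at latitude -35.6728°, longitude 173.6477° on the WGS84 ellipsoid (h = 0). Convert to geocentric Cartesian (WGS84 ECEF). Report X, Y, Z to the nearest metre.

WGS84: a = 6378137 m, e² = 0.006694380; N(φ) = a/√(1−e²sin²φ) = 6385409.529 m.
X = (N+h)·cosφ·cosλ = -5155406.425 m; Y = (N+h)·cosφ·sinλ = 573925.899 m; Z = (N(1−e²)+h)·sinφ = -3698759.709 m.

X -5155406 m, Y 573926 m, Z -3698760 m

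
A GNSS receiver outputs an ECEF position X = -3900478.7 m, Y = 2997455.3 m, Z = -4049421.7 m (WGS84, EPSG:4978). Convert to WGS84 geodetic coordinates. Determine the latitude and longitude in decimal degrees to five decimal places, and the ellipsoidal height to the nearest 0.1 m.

λ = atan2(Y, X) = 142.45830015°; p = √(X²+Y²) = 4919194.3 m.
Bowring's method on WGS84 (a = 6378137 m, b = 6356752.314 m) gives φ = -39.64970027°, h = 2048.405 m.

lat -39.64970°, lon 142.45830°, h 2048.4 m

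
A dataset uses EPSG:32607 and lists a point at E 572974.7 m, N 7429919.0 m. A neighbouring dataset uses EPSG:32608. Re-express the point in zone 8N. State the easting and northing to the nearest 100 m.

UTM 7N → geographic: φ = 66.97810008°, λ = -139.32770094°.
UTM 8N (λ₀ = -135°) forward: E = 311256.689 m, N = 7435503.267 m.

E 311300 m, N 7435500 m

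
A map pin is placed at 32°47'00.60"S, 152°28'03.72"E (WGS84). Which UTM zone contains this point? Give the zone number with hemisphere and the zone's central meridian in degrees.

Zone 56S, central meridian 153°

UTM zone = ⌊(λ + 180)/6⌋ + 1; 152.4677° ∈ [150°, 156°) → zone 56.
Hemisphere: S (φ < 0).
Central meridian λ₀ = 6×56 − 183 = 153°.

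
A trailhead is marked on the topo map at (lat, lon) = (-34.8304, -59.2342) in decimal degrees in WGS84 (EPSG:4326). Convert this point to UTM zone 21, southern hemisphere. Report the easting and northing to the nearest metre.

Zone 21 central meridian λ₀ = 6×21 − 183 = -57°; Δλ = -2.2342°.
Transverse Mercator on WGS84 with k₀ = 0.9996 gives E = 295687.640 m, N = 6143488.816 m.

E 295688 m, N 6143489 m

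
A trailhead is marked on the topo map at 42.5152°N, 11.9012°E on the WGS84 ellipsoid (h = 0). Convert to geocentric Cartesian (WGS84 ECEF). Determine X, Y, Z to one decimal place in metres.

WGS84: a = 6378137 m, e² = 0.006694380; N(φ) = a/√(1−e²sin²φ) = 6387909.136 m.
X = (N+h)·cosφ·cosλ = 4607304.467 m; Y = (N+h)·cosφ·sinλ = 971012.115 m; Z = (N(1−e²)+h)·sinφ = 4287959.445 m.

X 4607304.5 m, Y 971012.1 m, Z 4287959.4 m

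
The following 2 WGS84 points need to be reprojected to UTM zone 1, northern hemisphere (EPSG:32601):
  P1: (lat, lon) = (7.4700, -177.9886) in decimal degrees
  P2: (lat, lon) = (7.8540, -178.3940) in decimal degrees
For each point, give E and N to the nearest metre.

UTM zone 1N: λ₀ = -177°, k₀ = 0.9996.
P1 (7.4700°, -177.9886°) → (390915.752, 825828.622) m.
P2 (7.8540°, -178.3940°) → (346313.481, 868412.898) m.

P1: E 390916 m, N 825829 m; P2: E 346313 m, N 868413 m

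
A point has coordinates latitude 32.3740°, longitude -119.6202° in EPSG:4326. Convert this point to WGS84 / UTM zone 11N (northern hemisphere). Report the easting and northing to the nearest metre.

E 253481 m, N 3584911 m

Zone 11 central meridian λ₀ = 6×11 − 183 = -117°; Δλ = -2.6202°.
Transverse Mercator on WGS84 with k₀ = 0.9996 gives E = 253481.055 m, N = 3584911.472 m.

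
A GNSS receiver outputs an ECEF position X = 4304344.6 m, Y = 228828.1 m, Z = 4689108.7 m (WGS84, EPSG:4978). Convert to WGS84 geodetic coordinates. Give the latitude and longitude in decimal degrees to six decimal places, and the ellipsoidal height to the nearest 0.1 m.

lat 47.601100°, lon 3.043101°, h 2741.3 m

λ = atan2(Y, X) = 3.04310066°; p = √(X²+Y²) = 4310422.8 m.
Bowring's method on WGS84 (a = 6378137 m, b = 6356752.314 m) gives φ = 47.60109988°, h = 2741.263 m.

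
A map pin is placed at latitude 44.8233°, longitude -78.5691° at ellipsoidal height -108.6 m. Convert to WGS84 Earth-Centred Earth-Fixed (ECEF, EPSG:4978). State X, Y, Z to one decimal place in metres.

X 898055.5 m, Y -4441495.2 m, Z 4473365.2 m

WGS84: a = 6378137 m, e² = 0.006694380; N(φ) = a/√(1−e²sin²φ) = 6388772.120 m.
X = (N+h)·cosφ·cosλ = 898055.513 m; Y = (N+h)·cosφ·sinλ = -4441495.208 m; Z = (N(1−e²)+h)·sinφ = 4473365.236 m.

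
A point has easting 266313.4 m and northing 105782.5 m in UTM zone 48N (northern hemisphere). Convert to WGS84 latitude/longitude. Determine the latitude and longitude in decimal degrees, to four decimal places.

lat 0.9564°, lon 102.9001°

Zone 48N: λ₀ = 105°, k₀ = 0.9996, false easting 500000 m.
Meridian distance M = (N − FN)/k₀ = 105824.8 m.
Inverse transverse Mercator on WGS84 gives φ = 0.95639966°, λ = 102.90010005°.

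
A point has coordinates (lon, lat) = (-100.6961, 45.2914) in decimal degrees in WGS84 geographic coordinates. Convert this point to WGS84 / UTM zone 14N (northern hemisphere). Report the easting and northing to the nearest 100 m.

E 367000 m, N 5016700 m

Zone 14 central meridian λ₀ = 6×14 − 183 = -99°; Δλ = -1.6961°.
Transverse Mercator on WGS84 with k₀ = 0.9996 gives E = 367000.873 m, N = 5016721.321 m.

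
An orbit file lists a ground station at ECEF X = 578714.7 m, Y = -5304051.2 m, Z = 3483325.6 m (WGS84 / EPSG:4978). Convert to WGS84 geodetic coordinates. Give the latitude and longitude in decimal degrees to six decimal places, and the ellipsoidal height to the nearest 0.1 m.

λ = atan2(Y, X) = -83.77320021°; p = √(X²+Y²) = 5335529.0 m.
Bowring's method on WGS84 (a = 6378137 m, b = 6356752.314 m) gives φ = 33.31510003°, h = 201.228 m.

lat 33.315100°, lon -83.773200°, h 201.2 m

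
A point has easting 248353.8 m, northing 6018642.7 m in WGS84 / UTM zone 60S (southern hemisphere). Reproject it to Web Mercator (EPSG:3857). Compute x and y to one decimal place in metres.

x 19392990.8 m, y -4292946.1 m

Unproject from UTM 60S (λ₀ = 177°) → φ = -35.94419975°, λ = 174.21020029°.
Web Mercator (R = 6378137 m): x = 19392990.787 m, y = -4292946.058 m.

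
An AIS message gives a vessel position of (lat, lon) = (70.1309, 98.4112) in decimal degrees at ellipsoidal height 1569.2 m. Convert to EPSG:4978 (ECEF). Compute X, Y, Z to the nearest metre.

X -318112 m, Y 2151340 m, Z 5977495 m

WGS84: a = 6378137 m, e² = 0.006694380; N(φ) = a/√(1−e²sin²φ) = 6397104.034 m.
X = (N+h)·cosφ·cosλ = -318112.040 m; Y = (N+h)·cosφ·sinλ = 2151340.462 m; Z = (N(1−e²)+h)·sinφ = 5977494.832 m.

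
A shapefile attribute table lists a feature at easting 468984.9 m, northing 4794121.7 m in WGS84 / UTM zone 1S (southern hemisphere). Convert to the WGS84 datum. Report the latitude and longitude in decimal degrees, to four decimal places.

lat -47.0057°, lon -177.4080°

Zone 1S: λ₀ = -177°, k₀ = 0.9996, false easting 500000 m, false northing 10000000 m.
Meridian distance M = (N − FN)/k₀ = -5207961.5 m.
Inverse transverse Mercator on WGS84 gives φ = -47.00569999°, λ = -177.40799976°.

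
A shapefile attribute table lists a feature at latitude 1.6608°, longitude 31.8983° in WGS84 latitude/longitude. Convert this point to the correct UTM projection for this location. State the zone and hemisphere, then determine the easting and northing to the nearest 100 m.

Zone 36N: E 377500 m, N 183600 m

Longitude 31.8983° lies in the 6° band [30°, 36°), giving zone 36; latitude is north of the equator, so 36N.
Zone 36 central meridian λ₀ = 6×36 − 183 = 33°; Δλ = -1.1017°.
Transverse Mercator on WGS84 with k₀ = 0.9996 gives E = 377451.937 m, N = 183602.967 m.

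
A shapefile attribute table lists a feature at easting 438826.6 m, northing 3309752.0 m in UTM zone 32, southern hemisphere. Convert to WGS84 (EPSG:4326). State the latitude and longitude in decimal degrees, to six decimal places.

Zone 32S: λ₀ = 9°, k₀ = 0.9996, false easting 500000 m, false northing 10000000 m.
Meridian distance M = (N − FN)/k₀ = -6692925.2 m.
Inverse transverse Mercator on WGS84 gives φ = -60.34409995°, λ = 7.89169947°.

lat -60.344100°, lon 7.891699°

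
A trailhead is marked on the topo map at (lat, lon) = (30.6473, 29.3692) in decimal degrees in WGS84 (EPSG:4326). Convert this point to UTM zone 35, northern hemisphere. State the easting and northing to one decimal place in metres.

Zone 35 central meridian λ₀ = 6×35 − 183 = 27°; Δλ = +2.3692°.
Transverse Mercator on WGS84 with k₀ = 0.9996 gives E = 727037.663 m, N = 3392908.633 m.

E 727037.7 m, N 3392908.6 m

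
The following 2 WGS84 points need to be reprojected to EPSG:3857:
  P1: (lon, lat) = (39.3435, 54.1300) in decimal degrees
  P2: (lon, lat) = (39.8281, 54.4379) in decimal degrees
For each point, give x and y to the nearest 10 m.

P1: x 4379700 m, y 7194820 m; P2: x 4433640 m, y 7253530 m

Web Mercator: x = R·λ, y = R·ln tan(π/4+φ/2), R = 6378137 m.
P1 (54.1300°, 39.3435°) → (4379698.386, 7194815.283) m.
P2 (54.4379°, 39.8281°) → (4433643.811, 7253529.417) m.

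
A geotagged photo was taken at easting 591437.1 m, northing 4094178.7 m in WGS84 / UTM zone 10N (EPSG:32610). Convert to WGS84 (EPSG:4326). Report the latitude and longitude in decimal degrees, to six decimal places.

lat 36.989300°, lon -121.972500°

Zone 10N: λ₀ = -123°, k₀ = 0.9996, false easting 500000 m.
Meridian distance M = (N − FN)/k₀ = 4095817.0 m.
Inverse transverse Mercator on WGS84 gives φ = 36.98929990°, λ = -121.97249982°.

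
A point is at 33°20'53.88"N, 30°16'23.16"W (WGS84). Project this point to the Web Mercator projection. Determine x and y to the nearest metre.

x -3369986 m, y 3941627 m

Web Mercator is spherical with R = a = 6378137 m.
x = R·λ = 6378137 × -0.528365270 = -3369986.077 m.
y = R·ln tan(π/4 + φ/2) = 6378137 × 0.617990292 = 3941626.744 m.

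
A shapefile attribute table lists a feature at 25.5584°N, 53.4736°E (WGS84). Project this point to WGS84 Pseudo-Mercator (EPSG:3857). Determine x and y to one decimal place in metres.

Web Mercator is spherical with R = a = 6378137 m.
x = R·λ = 6378137 × 0.933290383 = 5952653.923 m.
y = R·ln tan(π/4 + φ/2) = 6378137 × 0.461653442 = 2944488.898 m.

x 5952653.9 m, y 2944488.9 m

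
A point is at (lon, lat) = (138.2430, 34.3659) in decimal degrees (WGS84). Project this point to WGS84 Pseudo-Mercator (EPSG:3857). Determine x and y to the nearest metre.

Web Mercator is spherical with R = a = 6378137 m.
x = R·λ = 6378137 × 2.412795518 = 15389140.366 m.
y = R·ln tan(π/4 + φ/2) = 6378137 × 0.639377911 = 4078039.914 m.

x 15389140 m, y 4078040 m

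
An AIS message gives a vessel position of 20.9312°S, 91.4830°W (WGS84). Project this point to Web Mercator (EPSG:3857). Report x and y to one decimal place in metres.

Web Mercator is spherical with R = a = 6378137 m.
x = R·λ = 6378137 × -1.596679560 = -10183840.976 m.
y = R·ln tan(π/4 + φ/2) = 6378137 × -0.373726185 = -2383676.811 m.

x -10183841.0 m, y -2383676.8 m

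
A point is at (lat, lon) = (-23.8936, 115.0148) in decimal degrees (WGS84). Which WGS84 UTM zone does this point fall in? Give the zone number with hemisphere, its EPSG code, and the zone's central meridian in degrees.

Zone 50S (EPSG:32750), central meridian 117°

UTM zone = ⌊(λ + 180)/6⌋ + 1; 115.0148° ∈ [114°, 120°) → zone 50.
Hemisphere: S (φ < 0).
Central meridian λ₀ = 6×50 − 183 = 117°.
EPSG code: 32750.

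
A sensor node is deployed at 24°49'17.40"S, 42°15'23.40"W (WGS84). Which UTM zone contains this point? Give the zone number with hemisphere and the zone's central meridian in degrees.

Zone 23S, central meridian -45°

UTM zone = ⌊(λ + 180)/6⌋ + 1; -42.2565° ∈ [-48°, -42°) → zone 23.
Hemisphere: S (φ < 0).
Central meridian λ₀ = 6×23 − 183 = -45°.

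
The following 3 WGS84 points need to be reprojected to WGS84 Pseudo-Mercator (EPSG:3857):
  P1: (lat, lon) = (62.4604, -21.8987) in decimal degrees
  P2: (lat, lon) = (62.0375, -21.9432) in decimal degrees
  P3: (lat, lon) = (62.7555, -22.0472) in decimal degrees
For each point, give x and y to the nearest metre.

Web Mercator: x = R·λ, y = R·ln tan(π/4+φ/2), R = 6378137 m.
P1 (62.4604°, -21.8987°) → (-2437752.133, 8969145.785) m.
P2 (62.0375°, -21.9432°) → (-2442705.850, 8868040.150) m.
P3 (62.7555°, -22.0472°) → (-2454283.077, 9040548.437) m.

P1: x -2437752 m, y 8969146 m; P2: x -2442706 m, y 8868040 m; P3: x -2454283 m, y 9040548 m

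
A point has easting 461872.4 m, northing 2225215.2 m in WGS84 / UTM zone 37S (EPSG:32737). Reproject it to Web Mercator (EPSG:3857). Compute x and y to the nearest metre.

x 4229851 m, y -11093856 m

Unproject from UTM 37S (λ₀ = 39°) → φ = -70.07709999°, λ = 37.99740008°.
Web Mercator (R = 6378137 m): x = 4229851.228 m, y = -11093856.399 m.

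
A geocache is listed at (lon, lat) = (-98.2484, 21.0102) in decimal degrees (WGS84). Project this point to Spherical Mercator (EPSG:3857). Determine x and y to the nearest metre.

x -10936962 m, y 2393095 m

Web Mercator is spherical with R = a = 6378137 m.
x = R·λ = 6378137 × -1.714758065 = -10936961.859 m.
y = R·ln tan(π/4 + φ/2) = 6378137 × 0.375202801 = 2393094.871 m.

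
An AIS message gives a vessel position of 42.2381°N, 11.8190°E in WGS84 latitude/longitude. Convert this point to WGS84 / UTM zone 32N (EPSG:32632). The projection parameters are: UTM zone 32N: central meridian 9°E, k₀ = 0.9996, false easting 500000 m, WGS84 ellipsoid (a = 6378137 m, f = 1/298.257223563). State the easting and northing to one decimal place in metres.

Zone 32 central meridian λ₀ = 6×32 − 183 = 9°; Δλ = +2.8190°.
Transverse Mercator on WGS84 with k₀ = 0.9996 gives E = 732599.722 m, N = 4680060.820 m.

E 732599.7 m, N 4680060.8 m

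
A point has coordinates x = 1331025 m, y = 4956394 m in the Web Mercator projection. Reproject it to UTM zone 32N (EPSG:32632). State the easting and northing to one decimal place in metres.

E 750112.8 m, N 4500734.3 m

Web Mercator inverse (R = 6378137 m) → φ = 40.61960249°, λ = 11.95680101°.
UTM 32N forward: E = 750112.777 m, N = 4500734.294 m.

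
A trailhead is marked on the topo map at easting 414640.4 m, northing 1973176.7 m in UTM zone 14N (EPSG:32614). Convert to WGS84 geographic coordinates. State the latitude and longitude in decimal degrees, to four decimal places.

lat 17.8446°, lon -99.8056°

Zone 14N: λ₀ = -99°, k₀ = 0.9996, false easting 500000 m.
Meridian distance M = (N − FN)/k₀ = 1973966.3 m.
Inverse transverse Mercator on WGS84 gives φ = 17.84459976°, λ = -99.80559985°.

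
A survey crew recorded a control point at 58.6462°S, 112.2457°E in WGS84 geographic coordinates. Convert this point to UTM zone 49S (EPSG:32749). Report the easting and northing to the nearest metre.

E 572299 m, N 3498672 m

Zone 49 central meridian λ₀ = 6×49 − 183 = 111°; Δλ = +1.2457°.
Transverse Mercator on WGS84 with k₀ = 0.9996 gives E = 572298.533 m, N = 3498671.516 m.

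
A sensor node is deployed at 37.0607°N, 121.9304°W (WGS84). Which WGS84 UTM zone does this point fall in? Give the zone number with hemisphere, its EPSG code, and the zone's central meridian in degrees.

UTM zone = ⌊(λ + 180)/6⌋ + 1; -121.9304° ∈ [-126°, -120°) → zone 10.
Hemisphere: N (φ ≥ 0).
Central meridian λ₀ = 6×10 − 183 = -123°.
EPSG code: 32610.

Zone 10N (EPSG:32610), central meridian -123°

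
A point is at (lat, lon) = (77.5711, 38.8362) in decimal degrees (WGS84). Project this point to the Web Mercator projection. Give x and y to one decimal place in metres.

Web Mercator is spherical with R = a = 6378137 m.
x = R·λ = 6378137 × 0.677819559 = 4323226.008 m.
y = R·ln tan(π/4 + φ/2) = 6378137 × 2.217417560 = 14142992.986 m.

x 4323226.0 m, y 14142993.0 m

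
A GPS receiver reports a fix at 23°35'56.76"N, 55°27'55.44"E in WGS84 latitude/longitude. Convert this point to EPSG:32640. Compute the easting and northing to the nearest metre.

Zone 40 central meridian λ₀ = 6×40 − 183 = 57°; Δλ = -1.5346°.
Transverse Mercator on WGS84 with k₀ = 0.9996 gives E = 343421.662 m, N = 2610682.076 m.

E 343422 m, N 2610682 m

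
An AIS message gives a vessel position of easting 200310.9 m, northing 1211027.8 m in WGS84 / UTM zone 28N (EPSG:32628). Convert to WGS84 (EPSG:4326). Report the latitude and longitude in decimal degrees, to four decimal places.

Zone 28N: λ₀ = -15°, k₀ = 0.9996, false easting 500000 m.
Meridian distance M = (N − FN)/k₀ = 1211512.4 m.
Inverse transverse Mercator on WGS84 gives φ = 10.94289965°, λ = -17.74179968°.

lat 10.9429°, lon -17.7418°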